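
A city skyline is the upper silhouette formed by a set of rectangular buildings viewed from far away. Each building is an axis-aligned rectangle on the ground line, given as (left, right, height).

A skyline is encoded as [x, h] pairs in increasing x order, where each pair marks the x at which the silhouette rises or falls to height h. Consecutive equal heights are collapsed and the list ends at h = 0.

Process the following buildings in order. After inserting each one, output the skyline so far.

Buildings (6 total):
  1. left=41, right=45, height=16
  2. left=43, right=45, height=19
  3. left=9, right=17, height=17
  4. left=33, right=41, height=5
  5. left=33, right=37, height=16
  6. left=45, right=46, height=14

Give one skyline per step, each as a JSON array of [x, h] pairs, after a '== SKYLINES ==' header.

== SKYLINES ==
[[41,16],[45,0]]
[[41,16],[43,19],[45,0]]
[[9,17],[17,0],[41,16],[43,19],[45,0]]
[[9,17],[17,0],[33,5],[41,16],[43,19],[45,0]]
[[9,17],[17,0],[33,16],[37,5],[41,16],[43,19],[45,0]]
[[9,17],[17,0],[33,16],[37,5],[41,16],[43,19],[45,14],[46,0]]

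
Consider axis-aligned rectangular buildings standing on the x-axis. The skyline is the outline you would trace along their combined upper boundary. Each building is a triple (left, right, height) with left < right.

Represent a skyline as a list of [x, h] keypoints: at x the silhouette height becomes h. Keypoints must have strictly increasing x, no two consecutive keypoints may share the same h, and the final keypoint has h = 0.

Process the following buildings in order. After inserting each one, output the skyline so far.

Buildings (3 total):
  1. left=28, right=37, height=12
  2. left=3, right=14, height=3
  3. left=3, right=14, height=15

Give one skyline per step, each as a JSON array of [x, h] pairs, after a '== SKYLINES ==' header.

== SKYLINES ==
[[28,12],[37,0]]
[[3,3],[14,0],[28,12],[37,0]]
[[3,15],[14,0],[28,12],[37,0]]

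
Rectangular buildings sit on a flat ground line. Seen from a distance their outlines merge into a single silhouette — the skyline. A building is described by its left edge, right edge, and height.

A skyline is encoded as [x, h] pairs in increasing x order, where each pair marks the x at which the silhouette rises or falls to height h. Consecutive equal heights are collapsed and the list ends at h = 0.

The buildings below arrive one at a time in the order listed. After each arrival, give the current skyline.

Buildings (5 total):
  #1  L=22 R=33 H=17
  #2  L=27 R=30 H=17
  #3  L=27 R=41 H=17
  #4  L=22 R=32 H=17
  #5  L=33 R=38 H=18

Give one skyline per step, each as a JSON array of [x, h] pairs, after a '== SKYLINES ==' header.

== SKYLINES ==
[[22,17],[33,0]]
[[22,17],[33,0]]
[[22,17],[41,0]]
[[22,17],[41,0]]
[[22,17],[33,18],[38,17],[41,0]]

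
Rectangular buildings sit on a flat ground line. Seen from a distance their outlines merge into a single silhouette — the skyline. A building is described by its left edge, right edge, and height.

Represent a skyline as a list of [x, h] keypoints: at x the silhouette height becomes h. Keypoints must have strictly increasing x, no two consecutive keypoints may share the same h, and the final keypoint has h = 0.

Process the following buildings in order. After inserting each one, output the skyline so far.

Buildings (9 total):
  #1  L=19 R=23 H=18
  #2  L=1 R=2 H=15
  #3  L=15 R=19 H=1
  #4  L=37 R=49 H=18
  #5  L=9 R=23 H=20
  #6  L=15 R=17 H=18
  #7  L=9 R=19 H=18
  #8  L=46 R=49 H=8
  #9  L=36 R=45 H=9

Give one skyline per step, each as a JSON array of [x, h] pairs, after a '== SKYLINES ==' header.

== SKYLINES ==
[[19,18],[23,0]]
[[1,15],[2,0],[19,18],[23,0]]
[[1,15],[2,0],[15,1],[19,18],[23,0]]
[[1,15],[2,0],[15,1],[19,18],[23,0],[37,18],[49,0]]
[[1,15],[2,0],[9,20],[23,0],[37,18],[49,0]]
[[1,15],[2,0],[9,20],[23,0],[37,18],[49,0]]
[[1,15],[2,0],[9,20],[23,0],[37,18],[49,0]]
[[1,15],[2,0],[9,20],[23,0],[37,18],[49,0]]
[[1,15],[2,0],[9,20],[23,0],[36,9],[37,18],[49,0]]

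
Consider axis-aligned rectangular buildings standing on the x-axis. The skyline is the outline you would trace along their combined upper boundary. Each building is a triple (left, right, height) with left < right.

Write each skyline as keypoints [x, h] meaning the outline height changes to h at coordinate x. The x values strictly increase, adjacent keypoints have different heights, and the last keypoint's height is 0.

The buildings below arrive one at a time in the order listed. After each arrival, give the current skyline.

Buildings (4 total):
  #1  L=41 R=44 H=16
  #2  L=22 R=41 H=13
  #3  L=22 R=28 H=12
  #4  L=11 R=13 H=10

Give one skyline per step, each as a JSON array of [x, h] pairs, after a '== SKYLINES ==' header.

== SKYLINES ==
[[41,16],[44,0]]
[[22,13],[41,16],[44,0]]
[[22,13],[41,16],[44,0]]
[[11,10],[13,0],[22,13],[41,16],[44,0]]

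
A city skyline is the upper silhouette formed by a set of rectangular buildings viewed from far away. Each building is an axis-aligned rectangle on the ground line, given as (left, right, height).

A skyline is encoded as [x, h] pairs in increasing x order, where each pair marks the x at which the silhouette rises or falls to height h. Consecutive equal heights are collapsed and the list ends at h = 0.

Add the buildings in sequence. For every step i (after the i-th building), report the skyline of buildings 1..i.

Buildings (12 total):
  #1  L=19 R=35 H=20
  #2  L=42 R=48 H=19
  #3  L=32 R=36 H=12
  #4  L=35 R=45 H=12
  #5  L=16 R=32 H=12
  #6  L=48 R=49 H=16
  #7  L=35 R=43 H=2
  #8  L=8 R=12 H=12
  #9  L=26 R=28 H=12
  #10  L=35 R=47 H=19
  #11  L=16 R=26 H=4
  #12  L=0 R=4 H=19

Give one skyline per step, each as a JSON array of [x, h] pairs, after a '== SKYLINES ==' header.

== SKYLINES ==
[[19,20],[35,0]]
[[19,20],[35,0],[42,19],[48,0]]
[[19,20],[35,12],[36,0],[42,19],[48,0]]
[[19,20],[35,12],[42,19],[48,0]]
[[16,12],[19,20],[35,12],[42,19],[48,0]]
[[16,12],[19,20],[35,12],[42,19],[48,16],[49,0]]
[[16,12],[19,20],[35,12],[42,19],[48,16],[49,0]]
[[8,12],[12,0],[16,12],[19,20],[35,12],[42,19],[48,16],[49,0]]
[[8,12],[12,0],[16,12],[19,20],[35,12],[42,19],[48,16],[49,0]]
[[8,12],[12,0],[16,12],[19,20],[35,19],[48,16],[49,0]]
[[8,12],[12,0],[16,12],[19,20],[35,19],[48,16],[49,0]]
[[0,19],[4,0],[8,12],[12,0],[16,12],[19,20],[35,19],[48,16],[49,0]]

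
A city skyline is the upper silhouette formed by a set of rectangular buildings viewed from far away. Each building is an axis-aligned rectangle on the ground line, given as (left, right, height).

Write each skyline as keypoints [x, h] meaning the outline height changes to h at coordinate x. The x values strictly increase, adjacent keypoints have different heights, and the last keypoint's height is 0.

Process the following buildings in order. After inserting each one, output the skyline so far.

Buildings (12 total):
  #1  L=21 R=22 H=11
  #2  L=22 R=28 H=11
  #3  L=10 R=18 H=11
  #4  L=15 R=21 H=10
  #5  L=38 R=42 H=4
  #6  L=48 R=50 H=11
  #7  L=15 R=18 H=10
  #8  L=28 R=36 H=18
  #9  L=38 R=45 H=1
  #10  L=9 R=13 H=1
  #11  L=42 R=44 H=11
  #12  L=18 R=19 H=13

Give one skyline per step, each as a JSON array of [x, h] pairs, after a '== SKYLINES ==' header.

== SKYLINES ==
[[21,11],[22,0]]
[[21,11],[28,0]]
[[10,11],[18,0],[21,11],[28,0]]
[[10,11],[18,10],[21,11],[28,0]]
[[10,11],[18,10],[21,11],[28,0],[38,4],[42,0]]
[[10,11],[18,10],[21,11],[28,0],[38,4],[42,0],[48,11],[50,0]]
[[10,11],[18,10],[21,11],[28,0],[38,4],[42,0],[48,11],[50,0]]
[[10,11],[18,10],[21,11],[28,18],[36,0],[38,4],[42,0],[48,11],[50,0]]
[[10,11],[18,10],[21,11],[28,18],[36,0],[38,4],[42,1],[45,0],[48,11],[50,0]]
[[9,1],[10,11],[18,10],[21,11],[28,18],[36,0],[38,4],[42,1],[45,0],[48,11],[50,0]]
[[9,1],[10,11],[18,10],[21,11],[28,18],[36,0],[38,4],[42,11],[44,1],[45,0],[48,11],[50,0]]
[[9,1],[10,11],[18,13],[19,10],[21,11],[28,18],[36,0],[38,4],[42,11],[44,1],[45,0],[48,11],[50,0]]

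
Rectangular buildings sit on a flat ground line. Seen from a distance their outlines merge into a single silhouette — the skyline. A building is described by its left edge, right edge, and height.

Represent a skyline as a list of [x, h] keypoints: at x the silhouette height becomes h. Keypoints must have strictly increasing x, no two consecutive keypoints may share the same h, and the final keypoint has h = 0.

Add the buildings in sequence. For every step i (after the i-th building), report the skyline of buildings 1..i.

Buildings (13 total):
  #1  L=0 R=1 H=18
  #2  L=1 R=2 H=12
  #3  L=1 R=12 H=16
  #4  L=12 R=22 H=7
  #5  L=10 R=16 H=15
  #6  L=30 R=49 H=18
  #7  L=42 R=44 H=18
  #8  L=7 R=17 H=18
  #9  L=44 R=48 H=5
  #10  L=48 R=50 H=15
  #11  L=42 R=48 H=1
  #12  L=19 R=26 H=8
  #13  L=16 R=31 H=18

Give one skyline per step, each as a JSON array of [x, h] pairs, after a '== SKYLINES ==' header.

== SKYLINES ==
[[0,18],[1,0]]
[[0,18],[1,12],[2,0]]
[[0,18],[1,16],[12,0]]
[[0,18],[1,16],[12,7],[22,0]]
[[0,18],[1,16],[12,15],[16,7],[22,0]]
[[0,18],[1,16],[12,15],[16,7],[22,0],[30,18],[49,0]]
[[0,18],[1,16],[12,15],[16,7],[22,0],[30,18],[49,0]]
[[0,18],[1,16],[7,18],[17,7],[22,0],[30,18],[49,0]]
[[0,18],[1,16],[7,18],[17,7],[22,0],[30,18],[49,0]]
[[0,18],[1,16],[7,18],[17,7],[22,0],[30,18],[49,15],[50,0]]
[[0,18],[1,16],[7,18],[17,7],[22,0],[30,18],[49,15],[50,0]]
[[0,18],[1,16],[7,18],[17,7],[19,8],[26,0],[30,18],[49,15],[50,0]]
[[0,18],[1,16],[7,18],[49,15],[50,0]]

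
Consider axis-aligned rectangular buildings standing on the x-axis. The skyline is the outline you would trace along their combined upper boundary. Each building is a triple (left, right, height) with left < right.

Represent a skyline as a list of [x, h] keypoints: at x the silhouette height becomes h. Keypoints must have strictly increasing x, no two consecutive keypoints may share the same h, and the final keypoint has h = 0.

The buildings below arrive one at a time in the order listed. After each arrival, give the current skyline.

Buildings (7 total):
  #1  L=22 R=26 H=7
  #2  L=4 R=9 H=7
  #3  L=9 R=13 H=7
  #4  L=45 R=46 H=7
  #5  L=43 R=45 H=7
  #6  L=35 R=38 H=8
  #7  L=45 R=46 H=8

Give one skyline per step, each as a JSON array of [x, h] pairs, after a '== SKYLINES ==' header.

== SKYLINES ==
[[22,7],[26,0]]
[[4,7],[9,0],[22,7],[26,0]]
[[4,7],[13,0],[22,7],[26,0]]
[[4,7],[13,0],[22,7],[26,0],[45,7],[46,0]]
[[4,7],[13,0],[22,7],[26,0],[43,7],[46,0]]
[[4,7],[13,0],[22,7],[26,0],[35,8],[38,0],[43,7],[46,0]]
[[4,7],[13,0],[22,7],[26,0],[35,8],[38,0],[43,7],[45,8],[46,0]]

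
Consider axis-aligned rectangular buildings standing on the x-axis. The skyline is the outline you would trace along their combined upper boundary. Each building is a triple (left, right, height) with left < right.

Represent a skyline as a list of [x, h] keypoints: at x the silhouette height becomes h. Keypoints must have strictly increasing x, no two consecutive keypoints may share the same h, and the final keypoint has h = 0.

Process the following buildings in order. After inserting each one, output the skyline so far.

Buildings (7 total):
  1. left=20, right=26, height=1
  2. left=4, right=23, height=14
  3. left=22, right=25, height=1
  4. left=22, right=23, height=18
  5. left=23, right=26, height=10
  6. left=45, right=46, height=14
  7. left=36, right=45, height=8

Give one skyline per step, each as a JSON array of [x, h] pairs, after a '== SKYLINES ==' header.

== SKYLINES ==
[[20,1],[26,0]]
[[4,14],[23,1],[26,0]]
[[4,14],[23,1],[26,0]]
[[4,14],[22,18],[23,1],[26,0]]
[[4,14],[22,18],[23,10],[26,0]]
[[4,14],[22,18],[23,10],[26,0],[45,14],[46,0]]
[[4,14],[22,18],[23,10],[26,0],[36,8],[45,14],[46,0]]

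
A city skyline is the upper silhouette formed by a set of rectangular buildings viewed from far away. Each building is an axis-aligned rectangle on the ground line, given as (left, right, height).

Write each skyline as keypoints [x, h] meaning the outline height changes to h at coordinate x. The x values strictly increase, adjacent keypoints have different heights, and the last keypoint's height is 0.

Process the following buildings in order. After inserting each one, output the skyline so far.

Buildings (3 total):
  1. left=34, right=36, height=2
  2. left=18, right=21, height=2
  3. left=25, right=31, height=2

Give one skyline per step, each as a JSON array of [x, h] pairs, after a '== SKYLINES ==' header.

== SKYLINES ==
[[34,2],[36,0]]
[[18,2],[21,0],[34,2],[36,0]]
[[18,2],[21,0],[25,2],[31,0],[34,2],[36,0]]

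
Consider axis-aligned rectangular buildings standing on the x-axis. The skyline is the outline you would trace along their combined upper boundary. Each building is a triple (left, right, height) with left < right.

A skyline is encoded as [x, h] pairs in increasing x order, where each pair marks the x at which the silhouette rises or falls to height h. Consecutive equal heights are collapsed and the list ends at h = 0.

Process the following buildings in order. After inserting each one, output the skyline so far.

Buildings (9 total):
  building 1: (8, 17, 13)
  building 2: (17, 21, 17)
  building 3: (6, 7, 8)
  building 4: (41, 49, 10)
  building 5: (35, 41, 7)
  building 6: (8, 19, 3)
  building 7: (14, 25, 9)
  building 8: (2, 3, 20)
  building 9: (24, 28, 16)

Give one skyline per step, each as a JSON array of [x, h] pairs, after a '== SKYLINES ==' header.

== SKYLINES ==
[[8,13],[17,0]]
[[8,13],[17,17],[21,0]]
[[6,8],[7,0],[8,13],[17,17],[21,0]]
[[6,8],[7,0],[8,13],[17,17],[21,0],[41,10],[49,0]]
[[6,8],[7,0],[8,13],[17,17],[21,0],[35,7],[41,10],[49,0]]
[[6,8],[7,0],[8,13],[17,17],[21,0],[35,7],[41,10],[49,0]]
[[6,8],[7,0],[8,13],[17,17],[21,9],[25,0],[35,7],[41,10],[49,0]]
[[2,20],[3,0],[6,8],[7,0],[8,13],[17,17],[21,9],[25,0],[35,7],[41,10],[49,0]]
[[2,20],[3,0],[6,8],[7,0],[8,13],[17,17],[21,9],[24,16],[28,0],[35,7],[41,10],[49,0]]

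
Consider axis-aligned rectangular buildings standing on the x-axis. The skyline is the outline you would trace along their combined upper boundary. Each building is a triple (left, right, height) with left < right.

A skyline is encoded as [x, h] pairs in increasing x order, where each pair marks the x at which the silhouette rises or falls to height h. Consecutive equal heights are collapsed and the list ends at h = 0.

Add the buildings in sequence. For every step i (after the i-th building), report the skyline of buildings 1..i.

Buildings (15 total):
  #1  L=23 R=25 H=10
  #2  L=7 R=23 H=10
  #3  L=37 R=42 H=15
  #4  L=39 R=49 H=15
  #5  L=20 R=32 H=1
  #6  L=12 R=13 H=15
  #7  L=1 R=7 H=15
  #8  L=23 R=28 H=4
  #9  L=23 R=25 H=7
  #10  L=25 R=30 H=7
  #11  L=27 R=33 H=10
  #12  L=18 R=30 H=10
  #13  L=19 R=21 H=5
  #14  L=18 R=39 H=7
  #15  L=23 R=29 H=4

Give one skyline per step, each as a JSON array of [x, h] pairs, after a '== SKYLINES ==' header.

== SKYLINES ==
[[23,10],[25,0]]
[[7,10],[25,0]]
[[7,10],[25,0],[37,15],[42,0]]
[[7,10],[25,0],[37,15],[49,0]]
[[7,10],[25,1],[32,0],[37,15],[49,0]]
[[7,10],[12,15],[13,10],[25,1],[32,0],[37,15],[49,0]]
[[1,15],[7,10],[12,15],[13,10],[25,1],[32,0],[37,15],[49,0]]
[[1,15],[7,10],[12,15],[13,10],[25,4],[28,1],[32,0],[37,15],[49,0]]
[[1,15],[7,10],[12,15],[13,10],[25,4],[28,1],[32,0],[37,15],[49,0]]
[[1,15],[7,10],[12,15],[13,10],[25,7],[30,1],[32,0],[37,15],[49,0]]
[[1,15],[7,10],[12,15],[13,10],[25,7],[27,10],[33,0],[37,15],[49,0]]
[[1,15],[7,10],[12,15],[13,10],[33,0],[37,15],[49,0]]
[[1,15],[7,10],[12,15],[13,10],[33,0],[37,15],[49,0]]
[[1,15],[7,10],[12,15],[13,10],[33,7],[37,15],[49,0]]
[[1,15],[7,10],[12,15],[13,10],[33,7],[37,15],[49,0]]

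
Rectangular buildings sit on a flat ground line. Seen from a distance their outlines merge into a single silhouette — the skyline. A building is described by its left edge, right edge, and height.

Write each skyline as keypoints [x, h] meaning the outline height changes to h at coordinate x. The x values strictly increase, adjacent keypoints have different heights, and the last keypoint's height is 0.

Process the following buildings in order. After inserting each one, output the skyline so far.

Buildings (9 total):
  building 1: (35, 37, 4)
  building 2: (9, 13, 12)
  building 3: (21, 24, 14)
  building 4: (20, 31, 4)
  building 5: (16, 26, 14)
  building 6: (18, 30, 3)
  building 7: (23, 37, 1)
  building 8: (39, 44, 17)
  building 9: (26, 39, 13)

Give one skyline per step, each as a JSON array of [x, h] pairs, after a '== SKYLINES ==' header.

== SKYLINES ==
[[35,4],[37,0]]
[[9,12],[13,0],[35,4],[37,0]]
[[9,12],[13,0],[21,14],[24,0],[35,4],[37,0]]
[[9,12],[13,0],[20,4],[21,14],[24,4],[31,0],[35,4],[37,0]]
[[9,12],[13,0],[16,14],[26,4],[31,0],[35,4],[37,0]]
[[9,12],[13,0],[16,14],[26,4],[31,0],[35,4],[37,0]]
[[9,12],[13,0],[16,14],[26,4],[31,1],[35,4],[37,0]]
[[9,12],[13,0],[16,14],[26,4],[31,1],[35,4],[37,0],[39,17],[44,0]]
[[9,12],[13,0],[16,14],[26,13],[39,17],[44,0]]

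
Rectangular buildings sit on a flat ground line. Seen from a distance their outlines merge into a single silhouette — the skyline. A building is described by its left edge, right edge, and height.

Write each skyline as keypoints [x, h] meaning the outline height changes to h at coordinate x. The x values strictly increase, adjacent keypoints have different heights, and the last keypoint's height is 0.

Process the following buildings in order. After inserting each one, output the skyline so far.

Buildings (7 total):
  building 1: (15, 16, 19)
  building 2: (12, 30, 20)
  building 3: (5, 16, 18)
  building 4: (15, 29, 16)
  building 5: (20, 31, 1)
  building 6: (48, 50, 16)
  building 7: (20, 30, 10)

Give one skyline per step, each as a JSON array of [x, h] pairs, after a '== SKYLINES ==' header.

== SKYLINES ==
[[15,19],[16,0]]
[[12,20],[30,0]]
[[5,18],[12,20],[30,0]]
[[5,18],[12,20],[30,0]]
[[5,18],[12,20],[30,1],[31,0]]
[[5,18],[12,20],[30,1],[31,0],[48,16],[50,0]]
[[5,18],[12,20],[30,1],[31,0],[48,16],[50,0]]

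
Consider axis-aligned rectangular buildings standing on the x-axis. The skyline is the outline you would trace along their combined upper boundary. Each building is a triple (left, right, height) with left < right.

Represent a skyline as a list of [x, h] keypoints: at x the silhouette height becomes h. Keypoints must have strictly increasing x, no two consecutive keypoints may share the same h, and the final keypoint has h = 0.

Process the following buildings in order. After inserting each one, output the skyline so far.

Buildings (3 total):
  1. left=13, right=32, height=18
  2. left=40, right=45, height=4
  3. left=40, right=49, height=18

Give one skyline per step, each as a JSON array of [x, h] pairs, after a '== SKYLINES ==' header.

== SKYLINES ==
[[13,18],[32,0]]
[[13,18],[32,0],[40,4],[45,0]]
[[13,18],[32,0],[40,18],[49,0]]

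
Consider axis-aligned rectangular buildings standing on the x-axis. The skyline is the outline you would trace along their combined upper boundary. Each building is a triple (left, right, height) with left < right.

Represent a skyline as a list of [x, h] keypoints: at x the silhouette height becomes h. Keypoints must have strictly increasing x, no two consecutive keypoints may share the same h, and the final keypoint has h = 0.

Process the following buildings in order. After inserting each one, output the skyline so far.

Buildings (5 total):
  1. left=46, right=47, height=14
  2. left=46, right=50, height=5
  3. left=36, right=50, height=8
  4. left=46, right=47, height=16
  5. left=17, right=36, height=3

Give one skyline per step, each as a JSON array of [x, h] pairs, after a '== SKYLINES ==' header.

== SKYLINES ==
[[46,14],[47,0]]
[[46,14],[47,5],[50,0]]
[[36,8],[46,14],[47,8],[50,0]]
[[36,8],[46,16],[47,8],[50,0]]
[[17,3],[36,8],[46,16],[47,8],[50,0]]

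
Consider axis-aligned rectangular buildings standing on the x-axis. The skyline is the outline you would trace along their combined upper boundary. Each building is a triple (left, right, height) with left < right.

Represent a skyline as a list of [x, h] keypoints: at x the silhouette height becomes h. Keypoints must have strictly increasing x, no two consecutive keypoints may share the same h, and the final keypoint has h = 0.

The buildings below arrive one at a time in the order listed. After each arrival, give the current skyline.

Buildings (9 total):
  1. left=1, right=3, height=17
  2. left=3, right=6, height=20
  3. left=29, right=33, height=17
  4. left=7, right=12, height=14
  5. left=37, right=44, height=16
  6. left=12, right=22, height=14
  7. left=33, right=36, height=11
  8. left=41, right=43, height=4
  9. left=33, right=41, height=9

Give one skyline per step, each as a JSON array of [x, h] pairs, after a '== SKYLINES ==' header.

== SKYLINES ==
[[1,17],[3,0]]
[[1,17],[3,20],[6,0]]
[[1,17],[3,20],[6,0],[29,17],[33,0]]
[[1,17],[3,20],[6,0],[7,14],[12,0],[29,17],[33,0]]
[[1,17],[3,20],[6,0],[7,14],[12,0],[29,17],[33,0],[37,16],[44,0]]
[[1,17],[3,20],[6,0],[7,14],[22,0],[29,17],[33,0],[37,16],[44,0]]
[[1,17],[3,20],[6,0],[7,14],[22,0],[29,17],[33,11],[36,0],[37,16],[44,0]]
[[1,17],[3,20],[6,0],[7,14],[22,0],[29,17],[33,11],[36,0],[37,16],[44,0]]
[[1,17],[3,20],[6,0],[7,14],[22,0],[29,17],[33,11],[36,9],[37,16],[44,0]]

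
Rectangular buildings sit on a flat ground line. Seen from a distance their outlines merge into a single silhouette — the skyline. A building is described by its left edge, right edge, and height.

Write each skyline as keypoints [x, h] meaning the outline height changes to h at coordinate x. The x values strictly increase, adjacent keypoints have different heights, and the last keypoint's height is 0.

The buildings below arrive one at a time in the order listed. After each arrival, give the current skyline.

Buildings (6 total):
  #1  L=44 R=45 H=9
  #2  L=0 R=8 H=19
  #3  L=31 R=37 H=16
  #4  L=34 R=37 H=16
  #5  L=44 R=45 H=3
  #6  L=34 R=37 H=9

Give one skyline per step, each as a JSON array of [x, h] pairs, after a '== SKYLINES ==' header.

== SKYLINES ==
[[44,9],[45,0]]
[[0,19],[8,0],[44,9],[45,0]]
[[0,19],[8,0],[31,16],[37,0],[44,9],[45,0]]
[[0,19],[8,0],[31,16],[37,0],[44,9],[45,0]]
[[0,19],[8,0],[31,16],[37,0],[44,9],[45,0]]
[[0,19],[8,0],[31,16],[37,0],[44,9],[45,0]]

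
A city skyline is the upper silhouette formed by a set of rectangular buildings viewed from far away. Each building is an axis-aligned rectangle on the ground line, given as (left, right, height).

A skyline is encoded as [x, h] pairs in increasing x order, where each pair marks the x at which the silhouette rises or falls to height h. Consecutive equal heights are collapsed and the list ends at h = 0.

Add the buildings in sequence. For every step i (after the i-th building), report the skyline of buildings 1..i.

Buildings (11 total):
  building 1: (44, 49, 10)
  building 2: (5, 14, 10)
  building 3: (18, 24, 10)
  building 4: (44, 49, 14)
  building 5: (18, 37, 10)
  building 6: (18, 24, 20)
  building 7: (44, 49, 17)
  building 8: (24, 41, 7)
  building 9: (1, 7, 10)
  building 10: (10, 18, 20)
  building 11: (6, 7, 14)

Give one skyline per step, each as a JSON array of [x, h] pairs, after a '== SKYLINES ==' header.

== SKYLINES ==
[[44,10],[49,0]]
[[5,10],[14,0],[44,10],[49,0]]
[[5,10],[14,0],[18,10],[24,0],[44,10],[49,0]]
[[5,10],[14,0],[18,10],[24,0],[44,14],[49,0]]
[[5,10],[14,0],[18,10],[37,0],[44,14],[49,0]]
[[5,10],[14,0],[18,20],[24,10],[37,0],[44,14],[49,0]]
[[5,10],[14,0],[18,20],[24,10],[37,0],[44,17],[49,0]]
[[5,10],[14,0],[18,20],[24,10],[37,7],[41,0],[44,17],[49,0]]
[[1,10],[14,0],[18,20],[24,10],[37,7],[41,0],[44,17],[49,0]]
[[1,10],[10,20],[24,10],[37,7],[41,0],[44,17],[49,0]]
[[1,10],[6,14],[7,10],[10,20],[24,10],[37,7],[41,0],[44,17],[49,0]]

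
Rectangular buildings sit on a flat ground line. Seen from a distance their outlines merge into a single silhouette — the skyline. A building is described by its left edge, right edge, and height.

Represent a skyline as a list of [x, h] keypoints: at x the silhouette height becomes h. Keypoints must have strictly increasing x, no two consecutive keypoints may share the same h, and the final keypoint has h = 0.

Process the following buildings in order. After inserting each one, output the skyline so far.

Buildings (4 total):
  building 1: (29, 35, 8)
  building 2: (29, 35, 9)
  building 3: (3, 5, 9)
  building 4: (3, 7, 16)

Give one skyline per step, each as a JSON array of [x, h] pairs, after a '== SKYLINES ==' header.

== SKYLINES ==
[[29,8],[35,0]]
[[29,9],[35,0]]
[[3,9],[5,0],[29,9],[35,0]]
[[3,16],[7,0],[29,9],[35,0]]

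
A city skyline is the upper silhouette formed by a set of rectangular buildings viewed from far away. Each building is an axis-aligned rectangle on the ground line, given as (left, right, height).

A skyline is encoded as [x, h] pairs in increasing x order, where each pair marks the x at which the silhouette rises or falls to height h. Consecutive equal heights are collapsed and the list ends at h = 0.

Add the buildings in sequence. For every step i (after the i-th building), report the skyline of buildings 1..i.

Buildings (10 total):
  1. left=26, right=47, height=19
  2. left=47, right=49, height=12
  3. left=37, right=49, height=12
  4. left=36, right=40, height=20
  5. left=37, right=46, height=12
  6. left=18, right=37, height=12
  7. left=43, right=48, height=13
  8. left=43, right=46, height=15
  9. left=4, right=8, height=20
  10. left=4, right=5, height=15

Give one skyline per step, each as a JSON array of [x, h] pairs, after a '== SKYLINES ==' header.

== SKYLINES ==
[[26,19],[47,0]]
[[26,19],[47,12],[49,0]]
[[26,19],[47,12],[49,0]]
[[26,19],[36,20],[40,19],[47,12],[49,0]]
[[26,19],[36,20],[40,19],[47,12],[49,0]]
[[18,12],[26,19],[36,20],[40,19],[47,12],[49,0]]
[[18,12],[26,19],[36,20],[40,19],[47,13],[48,12],[49,0]]
[[18,12],[26,19],[36,20],[40,19],[47,13],[48,12],[49,0]]
[[4,20],[8,0],[18,12],[26,19],[36,20],[40,19],[47,13],[48,12],[49,0]]
[[4,20],[8,0],[18,12],[26,19],[36,20],[40,19],[47,13],[48,12],[49,0]]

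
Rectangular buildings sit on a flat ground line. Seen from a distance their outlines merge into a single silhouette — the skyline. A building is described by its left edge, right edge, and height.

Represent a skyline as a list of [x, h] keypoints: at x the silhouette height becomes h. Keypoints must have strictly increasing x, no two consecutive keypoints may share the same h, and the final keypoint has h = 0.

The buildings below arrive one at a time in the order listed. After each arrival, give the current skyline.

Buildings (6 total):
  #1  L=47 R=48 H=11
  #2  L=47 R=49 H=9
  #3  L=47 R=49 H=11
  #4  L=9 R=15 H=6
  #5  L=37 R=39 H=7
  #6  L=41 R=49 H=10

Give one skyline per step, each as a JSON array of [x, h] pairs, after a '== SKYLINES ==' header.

== SKYLINES ==
[[47,11],[48,0]]
[[47,11],[48,9],[49,0]]
[[47,11],[49,0]]
[[9,6],[15,0],[47,11],[49,0]]
[[9,6],[15,0],[37,7],[39,0],[47,11],[49,0]]
[[9,6],[15,0],[37,7],[39,0],[41,10],[47,11],[49,0]]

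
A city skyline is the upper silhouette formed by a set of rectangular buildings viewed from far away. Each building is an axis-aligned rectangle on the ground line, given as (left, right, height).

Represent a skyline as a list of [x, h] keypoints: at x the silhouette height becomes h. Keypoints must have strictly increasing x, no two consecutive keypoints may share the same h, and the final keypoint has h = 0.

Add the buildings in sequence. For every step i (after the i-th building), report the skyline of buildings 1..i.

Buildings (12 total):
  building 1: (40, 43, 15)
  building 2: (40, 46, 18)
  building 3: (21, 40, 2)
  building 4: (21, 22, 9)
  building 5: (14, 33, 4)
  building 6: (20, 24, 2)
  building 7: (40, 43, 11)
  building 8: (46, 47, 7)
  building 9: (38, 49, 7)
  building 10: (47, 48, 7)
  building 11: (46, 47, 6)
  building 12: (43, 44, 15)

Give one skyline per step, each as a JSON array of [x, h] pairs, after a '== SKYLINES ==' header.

== SKYLINES ==
[[40,15],[43,0]]
[[40,18],[46,0]]
[[21,2],[40,18],[46,0]]
[[21,9],[22,2],[40,18],[46,0]]
[[14,4],[21,9],[22,4],[33,2],[40,18],[46,0]]
[[14,4],[21,9],[22,4],[33,2],[40,18],[46,0]]
[[14,4],[21,9],[22,4],[33,2],[40,18],[46,0]]
[[14,4],[21,9],[22,4],[33,2],[40,18],[46,7],[47,0]]
[[14,4],[21,9],[22,4],[33,2],[38,7],[40,18],[46,7],[49,0]]
[[14,4],[21,9],[22,4],[33,2],[38,7],[40,18],[46,7],[49,0]]
[[14,4],[21,9],[22,4],[33,2],[38,7],[40,18],[46,7],[49,0]]
[[14,4],[21,9],[22,4],[33,2],[38,7],[40,18],[46,7],[49,0]]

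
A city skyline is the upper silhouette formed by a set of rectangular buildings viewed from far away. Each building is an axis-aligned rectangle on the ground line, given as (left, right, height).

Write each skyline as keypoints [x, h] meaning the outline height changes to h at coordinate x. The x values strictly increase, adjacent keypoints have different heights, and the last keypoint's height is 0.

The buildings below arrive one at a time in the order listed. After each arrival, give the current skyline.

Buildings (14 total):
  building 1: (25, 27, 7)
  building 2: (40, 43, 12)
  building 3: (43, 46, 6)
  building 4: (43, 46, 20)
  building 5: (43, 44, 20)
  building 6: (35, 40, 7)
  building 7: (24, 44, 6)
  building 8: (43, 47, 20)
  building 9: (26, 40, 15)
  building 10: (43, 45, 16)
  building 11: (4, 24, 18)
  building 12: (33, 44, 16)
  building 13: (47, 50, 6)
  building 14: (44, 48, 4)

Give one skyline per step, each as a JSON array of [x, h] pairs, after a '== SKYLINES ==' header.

== SKYLINES ==
[[25,7],[27,0]]
[[25,7],[27,0],[40,12],[43,0]]
[[25,7],[27,0],[40,12],[43,6],[46,0]]
[[25,7],[27,0],[40,12],[43,20],[46,0]]
[[25,7],[27,0],[40,12],[43,20],[46,0]]
[[25,7],[27,0],[35,7],[40,12],[43,20],[46,0]]
[[24,6],[25,7],[27,6],[35,7],[40,12],[43,20],[46,0]]
[[24,6],[25,7],[27,6],[35,7],[40,12],[43,20],[47,0]]
[[24,6],[25,7],[26,15],[40,12],[43,20],[47,0]]
[[24,6],[25,7],[26,15],[40,12],[43,20],[47,0]]
[[4,18],[24,6],[25,7],[26,15],[40,12],[43,20],[47,0]]
[[4,18],[24,6],[25,7],[26,15],[33,16],[43,20],[47,0]]
[[4,18],[24,6],[25,7],[26,15],[33,16],[43,20],[47,6],[50,0]]
[[4,18],[24,6],[25,7],[26,15],[33,16],[43,20],[47,6],[50,0]]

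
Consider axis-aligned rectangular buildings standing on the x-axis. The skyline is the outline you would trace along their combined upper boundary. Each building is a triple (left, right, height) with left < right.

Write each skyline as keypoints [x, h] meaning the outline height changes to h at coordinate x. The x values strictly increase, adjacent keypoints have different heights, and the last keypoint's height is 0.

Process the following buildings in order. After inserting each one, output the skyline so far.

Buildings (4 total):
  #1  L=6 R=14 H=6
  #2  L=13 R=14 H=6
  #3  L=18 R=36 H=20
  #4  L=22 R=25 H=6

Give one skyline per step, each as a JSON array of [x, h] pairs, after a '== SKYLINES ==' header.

== SKYLINES ==
[[6,6],[14,0]]
[[6,6],[14,0]]
[[6,6],[14,0],[18,20],[36,0]]
[[6,6],[14,0],[18,20],[36,0]]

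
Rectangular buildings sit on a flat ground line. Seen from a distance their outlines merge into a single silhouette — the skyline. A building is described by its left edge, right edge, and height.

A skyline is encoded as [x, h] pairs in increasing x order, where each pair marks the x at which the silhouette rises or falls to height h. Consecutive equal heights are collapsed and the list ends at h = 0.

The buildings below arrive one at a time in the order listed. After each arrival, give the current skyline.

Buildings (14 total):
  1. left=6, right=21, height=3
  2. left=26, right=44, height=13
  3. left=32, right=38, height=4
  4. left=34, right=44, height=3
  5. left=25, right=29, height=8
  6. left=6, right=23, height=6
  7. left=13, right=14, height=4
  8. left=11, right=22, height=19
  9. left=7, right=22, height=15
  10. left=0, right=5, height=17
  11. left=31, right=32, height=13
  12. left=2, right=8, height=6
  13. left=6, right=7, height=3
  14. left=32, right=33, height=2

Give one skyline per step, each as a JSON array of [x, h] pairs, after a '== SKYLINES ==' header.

== SKYLINES ==
[[6,3],[21,0]]
[[6,3],[21,0],[26,13],[44,0]]
[[6,3],[21,0],[26,13],[44,0]]
[[6,3],[21,0],[26,13],[44,0]]
[[6,3],[21,0],[25,8],[26,13],[44,0]]
[[6,6],[23,0],[25,8],[26,13],[44,0]]
[[6,6],[23,0],[25,8],[26,13],[44,0]]
[[6,6],[11,19],[22,6],[23,0],[25,8],[26,13],[44,0]]
[[6,6],[7,15],[11,19],[22,6],[23,0],[25,8],[26,13],[44,0]]
[[0,17],[5,0],[6,6],[7,15],[11,19],[22,6],[23,0],[25,8],[26,13],[44,0]]
[[0,17],[5,0],[6,6],[7,15],[11,19],[22,6],[23,0],[25,8],[26,13],[44,0]]
[[0,17],[5,6],[7,15],[11,19],[22,6],[23,0],[25,8],[26,13],[44,0]]
[[0,17],[5,6],[7,15],[11,19],[22,6],[23,0],[25,8],[26,13],[44,0]]
[[0,17],[5,6],[7,15],[11,19],[22,6],[23,0],[25,8],[26,13],[44,0]]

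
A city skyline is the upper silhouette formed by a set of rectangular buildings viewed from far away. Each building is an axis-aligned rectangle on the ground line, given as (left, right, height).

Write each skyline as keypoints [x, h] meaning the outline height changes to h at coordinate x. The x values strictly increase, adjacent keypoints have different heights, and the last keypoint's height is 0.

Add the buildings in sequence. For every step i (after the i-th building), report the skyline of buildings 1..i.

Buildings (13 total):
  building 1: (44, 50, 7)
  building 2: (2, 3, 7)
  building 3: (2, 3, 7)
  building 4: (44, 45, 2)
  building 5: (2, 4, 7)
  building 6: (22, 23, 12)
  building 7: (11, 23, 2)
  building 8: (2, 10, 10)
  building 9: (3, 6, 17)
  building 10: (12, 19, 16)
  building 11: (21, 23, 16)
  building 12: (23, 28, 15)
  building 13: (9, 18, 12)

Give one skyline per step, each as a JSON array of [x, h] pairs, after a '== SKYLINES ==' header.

== SKYLINES ==
[[44,7],[50,0]]
[[2,7],[3,0],[44,7],[50,0]]
[[2,7],[3,0],[44,7],[50,0]]
[[2,7],[3,0],[44,7],[50,0]]
[[2,7],[4,0],[44,7],[50,0]]
[[2,7],[4,0],[22,12],[23,0],[44,7],[50,0]]
[[2,7],[4,0],[11,2],[22,12],[23,0],[44,7],[50,0]]
[[2,10],[10,0],[11,2],[22,12],[23,0],[44,7],[50,0]]
[[2,10],[3,17],[6,10],[10,0],[11,2],[22,12],[23,0],[44,7],[50,0]]
[[2,10],[3,17],[6,10],[10,0],[11,2],[12,16],[19,2],[22,12],[23,0],[44,7],[50,0]]
[[2,10],[3,17],[6,10],[10,0],[11,2],[12,16],[19,2],[21,16],[23,0],[44,7],[50,0]]
[[2,10],[3,17],[6,10],[10,0],[11,2],[12,16],[19,2],[21,16],[23,15],[28,0],[44,7],[50,0]]
[[2,10],[3,17],[6,10],[9,12],[12,16],[19,2],[21,16],[23,15],[28,0],[44,7],[50,0]]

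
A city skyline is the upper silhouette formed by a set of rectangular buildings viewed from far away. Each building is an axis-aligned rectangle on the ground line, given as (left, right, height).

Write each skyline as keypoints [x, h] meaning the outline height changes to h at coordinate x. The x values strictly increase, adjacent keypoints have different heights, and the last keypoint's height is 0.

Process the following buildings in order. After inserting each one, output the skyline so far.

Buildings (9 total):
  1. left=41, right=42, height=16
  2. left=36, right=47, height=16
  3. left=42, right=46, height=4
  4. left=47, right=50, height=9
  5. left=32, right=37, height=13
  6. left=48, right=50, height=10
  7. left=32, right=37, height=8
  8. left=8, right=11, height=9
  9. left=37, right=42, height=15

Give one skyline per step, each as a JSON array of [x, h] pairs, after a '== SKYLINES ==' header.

== SKYLINES ==
[[41,16],[42,0]]
[[36,16],[47,0]]
[[36,16],[47,0]]
[[36,16],[47,9],[50,0]]
[[32,13],[36,16],[47,9],[50,0]]
[[32,13],[36,16],[47,9],[48,10],[50,0]]
[[32,13],[36,16],[47,9],[48,10],[50,0]]
[[8,9],[11,0],[32,13],[36,16],[47,9],[48,10],[50,0]]
[[8,9],[11,0],[32,13],[36,16],[47,9],[48,10],[50,0]]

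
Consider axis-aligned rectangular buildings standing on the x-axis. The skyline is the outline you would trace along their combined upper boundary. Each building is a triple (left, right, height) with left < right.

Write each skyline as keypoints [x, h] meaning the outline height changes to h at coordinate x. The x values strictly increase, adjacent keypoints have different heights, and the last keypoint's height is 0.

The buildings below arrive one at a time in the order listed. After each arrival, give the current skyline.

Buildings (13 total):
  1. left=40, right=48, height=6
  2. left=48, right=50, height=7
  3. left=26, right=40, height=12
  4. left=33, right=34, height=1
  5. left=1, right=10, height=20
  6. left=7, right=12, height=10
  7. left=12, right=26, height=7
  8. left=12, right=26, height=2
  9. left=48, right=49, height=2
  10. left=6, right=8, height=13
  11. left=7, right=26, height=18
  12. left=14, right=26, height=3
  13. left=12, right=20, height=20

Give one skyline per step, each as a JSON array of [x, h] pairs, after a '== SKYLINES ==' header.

== SKYLINES ==
[[40,6],[48,0]]
[[40,6],[48,7],[50,0]]
[[26,12],[40,6],[48,7],[50,0]]
[[26,12],[40,6],[48,7],[50,0]]
[[1,20],[10,0],[26,12],[40,6],[48,7],[50,0]]
[[1,20],[10,10],[12,0],[26,12],[40,6],[48,7],[50,0]]
[[1,20],[10,10],[12,7],[26,12],[40,6],[48,7],[50,0]]
[[1,20],[10,10],[12,7],[26,12],[40,6],[48,7],[50,0]]
[[1,20],[10,10],[12,7],[26,12],[40,6],[48,7],[50,0]]
[[1,20],[10,10],[12,7],[26,12],[40,6],[48,7],[50,0]]
[[1,20],[10,18],[26,12],[40,6],[48,7],[50,0]]
[[1,20],[10,18],[26,12],[40,6],[48,7],[50,0]]
[[1,20],[10,18],[12,20],[20,18],[26,12],[40,6],[48,7],[50,0]]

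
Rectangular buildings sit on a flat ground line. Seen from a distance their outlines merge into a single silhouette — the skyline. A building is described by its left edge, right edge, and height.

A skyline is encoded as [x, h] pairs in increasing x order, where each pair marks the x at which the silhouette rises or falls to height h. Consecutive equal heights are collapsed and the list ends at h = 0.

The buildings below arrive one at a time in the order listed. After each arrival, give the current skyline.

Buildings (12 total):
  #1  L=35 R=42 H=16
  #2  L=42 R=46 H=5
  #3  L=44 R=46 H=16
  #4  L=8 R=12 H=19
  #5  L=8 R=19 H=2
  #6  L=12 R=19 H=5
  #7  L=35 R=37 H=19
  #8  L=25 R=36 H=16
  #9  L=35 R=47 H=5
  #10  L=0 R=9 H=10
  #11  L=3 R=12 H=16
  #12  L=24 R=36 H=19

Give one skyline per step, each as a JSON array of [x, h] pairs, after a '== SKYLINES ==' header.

== SKYLINES ==
[[35,16],[42,0]]
[[35,16],[42,5],[46,0]]
[[35,16],[42,5],[44,16],[46,0]]
[[8,19],[12,0],[35,16],[42,5],[44,16],[46,0]]
[[8,19],[12,2],[19,0],[35,16],[42,5],[44,16],[46,0]]
[[8,19],[12,5],[19,0],[35,16],[42,5],[44,16],[46,0]]
[[8,19],[12,5],[19,0],[35,19],[37,16],[42,5],[44,16],[46,0]]
[[8,19],[12,5],[19,0],[25,16],[35,19],[37,16],[42,5],[44,16],[46,0]]
[[8,19],[12,5],[19,0],[25,16],[35,19],[37,16],[42,5],[44,16],[46,5],[47,0]]
[[0,10],[8,19],[12,5],[19,0],[25,16],[35,19],[37,16],[42,5],[44,16],[46,5],[47,0]]
[[0,10],[3,16],[8,19],[12,5],[19,0],[25,16],[35,19],[37,16],[42,5],[44,16],[46,5],[47,0]]
[[0,10],[3,16],[8,19],[12,5],[19,0],[24,19],[37,16],[42,5],[44,16],[46,5],[47,0]]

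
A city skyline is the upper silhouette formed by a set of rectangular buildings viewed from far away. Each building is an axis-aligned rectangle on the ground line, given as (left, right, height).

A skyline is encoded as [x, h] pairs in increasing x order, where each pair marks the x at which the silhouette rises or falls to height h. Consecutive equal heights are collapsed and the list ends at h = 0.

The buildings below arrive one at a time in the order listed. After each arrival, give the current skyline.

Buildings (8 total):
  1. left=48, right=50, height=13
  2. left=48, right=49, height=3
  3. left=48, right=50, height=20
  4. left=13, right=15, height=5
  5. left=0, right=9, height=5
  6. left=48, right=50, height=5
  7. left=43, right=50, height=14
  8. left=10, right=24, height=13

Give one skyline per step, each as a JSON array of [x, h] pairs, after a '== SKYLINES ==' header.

== SKYLINES ==
[[48,13],[50,0]]
[[48,13],[50,0]]
[[48,20],[50,0]]
[[13,5],[15,0],[48,20],[50,0]]
[[0,5],[9,0],[13,5],[15,0],[48,20],[50,0]]
[[0,5],[9,0],[13,5],[15,0],[48,20],[50,0]]
[[0,5],[9,0],[13,5],[15,0],[43,14],[48,20],[50,0]]
[[0,5],[9,0],[10,13],[24,0],[43,14],[48,20],[50,0]]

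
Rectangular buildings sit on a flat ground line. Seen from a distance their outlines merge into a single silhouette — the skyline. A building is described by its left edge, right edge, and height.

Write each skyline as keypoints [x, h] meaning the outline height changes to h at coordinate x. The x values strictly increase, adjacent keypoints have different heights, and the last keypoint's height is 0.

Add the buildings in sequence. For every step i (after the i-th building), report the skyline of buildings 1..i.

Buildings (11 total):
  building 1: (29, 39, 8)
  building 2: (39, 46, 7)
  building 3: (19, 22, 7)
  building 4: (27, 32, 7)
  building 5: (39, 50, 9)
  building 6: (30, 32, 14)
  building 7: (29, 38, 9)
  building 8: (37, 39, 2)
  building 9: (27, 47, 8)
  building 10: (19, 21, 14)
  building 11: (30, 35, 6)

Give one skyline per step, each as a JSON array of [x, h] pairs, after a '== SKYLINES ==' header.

== SKYLINES ==
[[29,8],[39,0]]
[[29,8],[39,7],[46,0]]
[[19,7],[22,0],[29,8],[39,7],[46,0]]
[[19,7],[22,0],[27,7],[29,8],[39,7],[46,0]]
[[19,7],[22,0],[27,7],[29,8],[39,9],[50,0]]
[[19,7],[22,0],[27,7],[29,8],[30,14],[32,8],[39,9],[50,0]]
[[19,7],[22,0],[27,7],[29,9],[30,14],[32,9],[38,8],[39,9],[50,0]]
[[19,7],[22,0],[27,7],[29,9],[30,14],[32,9],[38,8],[39,9],[50,0]]
[[19,7],[22,0],[27,8],[29,9],[30,14],[32,9],[38,8],[39,9],[50,0]]
[[19,14],[21,7],[22,0],[27,8],[29,9],[30,14],[32,9],[38,8],[39,9],[50,0]]
[[19,14],[21,7],[22,0],[27,8],[29,9],[30,14],[32,9],[38,8],[39,9],[50,0]]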